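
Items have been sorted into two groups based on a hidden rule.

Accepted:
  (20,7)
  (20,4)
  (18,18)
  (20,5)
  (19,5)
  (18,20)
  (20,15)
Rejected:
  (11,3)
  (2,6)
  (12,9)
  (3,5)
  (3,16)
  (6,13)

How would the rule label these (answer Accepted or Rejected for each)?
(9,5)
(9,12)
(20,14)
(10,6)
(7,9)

The classifier is using: sum ≥ 24.

Rejected, Rejected, Accepted, Rejected, Rejected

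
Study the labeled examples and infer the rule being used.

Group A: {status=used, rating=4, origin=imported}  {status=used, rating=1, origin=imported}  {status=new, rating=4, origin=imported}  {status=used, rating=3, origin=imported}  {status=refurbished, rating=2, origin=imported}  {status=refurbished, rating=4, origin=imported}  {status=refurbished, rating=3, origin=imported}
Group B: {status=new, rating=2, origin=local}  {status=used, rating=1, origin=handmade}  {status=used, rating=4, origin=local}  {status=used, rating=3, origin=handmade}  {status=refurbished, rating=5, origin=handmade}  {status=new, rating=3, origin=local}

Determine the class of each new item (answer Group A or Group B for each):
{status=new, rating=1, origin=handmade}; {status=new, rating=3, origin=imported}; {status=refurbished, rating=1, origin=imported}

Group B, Group A, Group A

The classifier is using: origin is imported.
{status=new, rating=1, origin=handmade}: Group B (origin is handmade).
{status=new, rating=3, origin=imported}: Group A (origin is imported).
{status=refurbished, rating=1, origin=imported}: Group A (origin is imported).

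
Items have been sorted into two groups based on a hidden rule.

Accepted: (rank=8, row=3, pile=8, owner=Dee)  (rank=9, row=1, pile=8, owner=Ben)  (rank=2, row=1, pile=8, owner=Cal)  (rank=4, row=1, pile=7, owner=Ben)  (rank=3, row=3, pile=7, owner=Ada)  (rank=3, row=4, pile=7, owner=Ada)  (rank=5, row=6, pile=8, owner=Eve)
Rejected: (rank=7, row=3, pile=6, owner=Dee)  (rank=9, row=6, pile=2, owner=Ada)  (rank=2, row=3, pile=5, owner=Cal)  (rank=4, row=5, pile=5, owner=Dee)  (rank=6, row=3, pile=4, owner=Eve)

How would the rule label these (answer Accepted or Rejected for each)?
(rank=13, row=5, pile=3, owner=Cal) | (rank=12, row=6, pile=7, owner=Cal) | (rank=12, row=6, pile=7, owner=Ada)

Rejected, Accepted, Accepted

A rule that fits every label: pile ≥ 7 — true of each 'Accepted' example, false of each 'Rejected' one.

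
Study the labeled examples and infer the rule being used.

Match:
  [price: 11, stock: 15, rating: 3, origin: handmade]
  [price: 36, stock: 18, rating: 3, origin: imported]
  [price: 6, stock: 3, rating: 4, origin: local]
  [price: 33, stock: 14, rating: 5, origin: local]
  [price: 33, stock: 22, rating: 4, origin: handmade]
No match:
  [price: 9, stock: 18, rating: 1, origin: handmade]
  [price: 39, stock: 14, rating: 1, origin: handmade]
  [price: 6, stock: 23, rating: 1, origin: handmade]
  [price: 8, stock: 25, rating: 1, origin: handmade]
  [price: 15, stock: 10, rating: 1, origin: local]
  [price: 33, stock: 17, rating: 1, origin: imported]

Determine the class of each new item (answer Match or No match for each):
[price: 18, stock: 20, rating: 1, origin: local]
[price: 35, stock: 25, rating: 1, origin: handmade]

The pattern is that an item is 'Match' exactly when: rating ≥ 3.
[price: 18, stock: 20, rating: 1, origin: local] — rating = 1, hence No match. [price: 35, stock: 25, rating: 1, origin: handmade] — rating = 1, hence No match.

No match, No match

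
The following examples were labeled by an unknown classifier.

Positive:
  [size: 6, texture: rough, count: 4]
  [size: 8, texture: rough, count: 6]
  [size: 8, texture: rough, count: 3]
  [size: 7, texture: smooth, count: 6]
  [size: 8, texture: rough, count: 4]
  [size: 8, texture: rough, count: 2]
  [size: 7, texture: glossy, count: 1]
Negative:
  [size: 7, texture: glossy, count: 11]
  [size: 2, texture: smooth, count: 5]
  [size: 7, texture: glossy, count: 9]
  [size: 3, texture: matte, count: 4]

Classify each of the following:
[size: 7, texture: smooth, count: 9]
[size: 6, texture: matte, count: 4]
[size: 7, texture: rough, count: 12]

The distinguishing property — size ≥ 6 AND count ≤ 6 — holds for all the 'Positive' cases and none of the 'Negative' cases.
[size: 7, texture: smooth, count: 9]: size = 7, count = 9, does not fit → Negative.
[size: 6, texture: matte, count: 4]: size = 6, count = 4, has this property → Positive.
[size: 7, texture: rough, count: 12]: size = 7, count = 12, does not fit → Negative.

Negative, Positive, Negative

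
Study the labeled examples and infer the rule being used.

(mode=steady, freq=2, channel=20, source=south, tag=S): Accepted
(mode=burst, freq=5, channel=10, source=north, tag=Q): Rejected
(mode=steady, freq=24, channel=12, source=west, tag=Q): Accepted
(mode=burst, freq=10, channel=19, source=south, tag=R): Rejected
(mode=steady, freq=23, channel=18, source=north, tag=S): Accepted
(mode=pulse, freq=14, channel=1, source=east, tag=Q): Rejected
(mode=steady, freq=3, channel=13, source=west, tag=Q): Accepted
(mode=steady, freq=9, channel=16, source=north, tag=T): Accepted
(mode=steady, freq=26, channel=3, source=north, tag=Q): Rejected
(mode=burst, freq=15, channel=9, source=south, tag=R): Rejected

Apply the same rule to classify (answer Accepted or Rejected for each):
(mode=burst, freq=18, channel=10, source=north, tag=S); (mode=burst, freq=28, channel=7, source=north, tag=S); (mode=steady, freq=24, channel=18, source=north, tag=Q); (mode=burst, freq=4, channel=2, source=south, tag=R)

Rejected, Rejected, Accepted, Rejected

The simplest hypothesis consistent with all the labels is: mode is steady AND freq ≤ 24.
Rejected: (mode=burst, freq=18, channel=10, source=north, tag=S), since mode is burst, freq = 18. Rejected: (mode=burst, freq=28, channel=7, source=north, tag=S), since mode is burst, freq = 28. Accepted: (mode=steady, freq=24, channel=18, source=north, tag=Q), since mode is steady, freq = 24. Rejected: (mode=burst, freq=4, channel=2, source=south, tag=R), since mode is burst, freq = 4.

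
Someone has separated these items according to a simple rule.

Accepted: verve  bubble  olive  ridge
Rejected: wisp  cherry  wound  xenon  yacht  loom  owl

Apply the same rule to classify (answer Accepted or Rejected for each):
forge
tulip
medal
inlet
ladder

Accepted, Rejected, Rejected, Rejected, Rejected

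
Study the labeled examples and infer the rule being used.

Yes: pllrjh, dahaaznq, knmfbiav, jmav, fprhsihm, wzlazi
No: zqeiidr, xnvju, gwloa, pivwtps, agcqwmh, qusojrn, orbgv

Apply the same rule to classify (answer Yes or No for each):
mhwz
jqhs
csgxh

The simplest hypothesis consistent with all the labels is: even length.
mhwz — length 4, hence Yes. jqhs — length 4, hence Yes. csgxh — length 5, hence No.

Yes, Yes, No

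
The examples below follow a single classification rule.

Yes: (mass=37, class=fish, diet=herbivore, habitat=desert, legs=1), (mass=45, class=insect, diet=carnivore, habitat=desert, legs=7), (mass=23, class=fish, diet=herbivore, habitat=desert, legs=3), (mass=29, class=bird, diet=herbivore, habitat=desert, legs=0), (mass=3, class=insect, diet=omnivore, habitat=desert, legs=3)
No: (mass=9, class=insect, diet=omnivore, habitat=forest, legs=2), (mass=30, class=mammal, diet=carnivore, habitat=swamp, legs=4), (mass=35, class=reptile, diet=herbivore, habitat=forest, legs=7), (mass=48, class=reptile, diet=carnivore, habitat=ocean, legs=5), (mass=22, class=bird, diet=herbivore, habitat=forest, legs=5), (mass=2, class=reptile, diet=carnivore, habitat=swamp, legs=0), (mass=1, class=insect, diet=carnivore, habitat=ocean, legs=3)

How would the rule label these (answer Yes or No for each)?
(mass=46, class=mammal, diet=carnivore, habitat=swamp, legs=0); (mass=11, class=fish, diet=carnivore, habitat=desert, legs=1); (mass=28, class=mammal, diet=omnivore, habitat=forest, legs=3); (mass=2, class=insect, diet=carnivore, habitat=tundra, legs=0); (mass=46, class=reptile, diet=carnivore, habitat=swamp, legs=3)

No, Yes, No, No, No

The rule appears to be: habitat is desert.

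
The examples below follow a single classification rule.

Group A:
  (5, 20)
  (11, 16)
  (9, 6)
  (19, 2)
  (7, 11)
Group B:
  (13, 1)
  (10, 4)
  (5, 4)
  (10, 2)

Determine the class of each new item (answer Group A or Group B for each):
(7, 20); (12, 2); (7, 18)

Group A, Group B, Group A

The rule appears to be: sum ≥ 15.
(7, 20): 7+20 = 27 — checks out, so Group A. (12, 2): 12+2 = 14 — doesn't qualify, so Group B. (7, 18): 7+18 = 25 — checks out, so Group A.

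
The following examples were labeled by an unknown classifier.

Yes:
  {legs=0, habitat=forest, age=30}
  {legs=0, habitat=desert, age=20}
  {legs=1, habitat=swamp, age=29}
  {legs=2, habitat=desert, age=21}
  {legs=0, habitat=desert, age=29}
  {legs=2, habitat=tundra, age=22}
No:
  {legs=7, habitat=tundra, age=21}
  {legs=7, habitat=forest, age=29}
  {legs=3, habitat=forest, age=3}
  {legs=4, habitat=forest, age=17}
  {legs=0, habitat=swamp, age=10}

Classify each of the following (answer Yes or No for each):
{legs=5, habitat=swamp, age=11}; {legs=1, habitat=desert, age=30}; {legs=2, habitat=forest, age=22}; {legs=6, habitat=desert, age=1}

Rule: age ≥ 17 AND legs ≤ 2. This holds for each 'Yes' example and fails for each 'No' one.
{legs=5, habitat=swamp, age=11}: age = 11, legs = 5 — lacks this property, so No. {legs=1, habitat=desert, age=30}: age = 30, legs = 1 — checks out, so Yes. {legs=2, habitat=forest, age=22}: age = 22, legs = 2 — checks out, so Yes. {legs=6, habitat=desert, age=1}: age = 1, legs = 6 — lacks this property, so No.

No, Yes, Yes, No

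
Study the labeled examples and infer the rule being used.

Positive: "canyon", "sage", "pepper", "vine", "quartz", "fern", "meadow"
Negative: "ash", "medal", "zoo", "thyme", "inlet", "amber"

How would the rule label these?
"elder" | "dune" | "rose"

Negative, Positive, Positive

The rule appears to be: even length.
"elder": Negative (length 5). "dune": Positive (length 4). "rose": Positive (length 4).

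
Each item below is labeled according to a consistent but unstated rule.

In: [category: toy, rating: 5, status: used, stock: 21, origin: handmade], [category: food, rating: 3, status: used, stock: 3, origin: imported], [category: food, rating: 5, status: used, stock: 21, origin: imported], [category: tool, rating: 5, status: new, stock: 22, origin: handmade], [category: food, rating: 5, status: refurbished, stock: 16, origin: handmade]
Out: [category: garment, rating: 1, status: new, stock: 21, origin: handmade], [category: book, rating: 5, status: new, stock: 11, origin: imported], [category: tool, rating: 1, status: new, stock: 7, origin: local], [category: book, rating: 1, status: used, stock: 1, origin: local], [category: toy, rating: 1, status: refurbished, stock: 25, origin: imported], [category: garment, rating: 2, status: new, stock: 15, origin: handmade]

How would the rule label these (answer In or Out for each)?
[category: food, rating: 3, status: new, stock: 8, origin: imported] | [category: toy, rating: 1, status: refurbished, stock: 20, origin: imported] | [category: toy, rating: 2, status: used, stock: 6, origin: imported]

The pattern is that an item is 'In' exactly when: stock ≠ 11 AND rating ≥ 3.

In, Out, Out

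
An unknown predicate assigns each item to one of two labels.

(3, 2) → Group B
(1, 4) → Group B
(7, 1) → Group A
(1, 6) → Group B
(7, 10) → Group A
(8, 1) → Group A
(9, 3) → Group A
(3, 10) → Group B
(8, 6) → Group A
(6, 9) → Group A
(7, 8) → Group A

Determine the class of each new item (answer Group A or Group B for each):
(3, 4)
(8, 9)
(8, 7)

Group B, Group A, Group A

One predicate separates the groups cleanly: first ≥ 4.
(3, 4) — first 3, hence Group B. (8, 9) — first 8, hence Group A. (8, 7) — first 8, hence Group A.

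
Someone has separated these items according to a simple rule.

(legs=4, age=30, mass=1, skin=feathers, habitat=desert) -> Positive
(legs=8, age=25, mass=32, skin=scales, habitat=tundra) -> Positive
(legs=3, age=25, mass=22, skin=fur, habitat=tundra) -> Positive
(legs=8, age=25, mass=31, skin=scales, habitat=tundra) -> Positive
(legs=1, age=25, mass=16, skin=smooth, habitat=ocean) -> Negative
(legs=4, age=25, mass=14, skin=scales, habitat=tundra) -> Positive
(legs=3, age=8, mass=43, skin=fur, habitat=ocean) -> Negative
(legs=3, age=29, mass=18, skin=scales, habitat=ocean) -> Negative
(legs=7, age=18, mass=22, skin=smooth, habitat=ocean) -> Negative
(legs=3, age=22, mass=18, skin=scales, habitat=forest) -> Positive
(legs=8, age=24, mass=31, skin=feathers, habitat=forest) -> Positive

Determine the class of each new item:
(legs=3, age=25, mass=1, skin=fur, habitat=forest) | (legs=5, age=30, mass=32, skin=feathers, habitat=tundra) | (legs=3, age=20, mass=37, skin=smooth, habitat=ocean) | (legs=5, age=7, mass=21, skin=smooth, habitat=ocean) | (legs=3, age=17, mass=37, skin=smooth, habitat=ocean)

Positive, Positive, Negative, Negative, Negative

All 'Positive' examples share one property — habitat is not ocean — and every 'Negative' example lacks it.
(legs=3, age=25, mass=1, skin=fur, habitat=forest): Positive (habitat is forest).
(legs=5, age=30, mass=32, skin=feathers, habitat=tundra): Positive (habitat is tundra).
(legs=3, age=20, mass=37, skin=smooth, habitat=ocean): Negative (habitat is ocean).
(legs=5, age=7, mass=21, skin=smooth, habitat=ocean): Negative (habitat is ocean).
(legs=3, age=17, mass=37, skin=smooth, habitat=ocean): Negative (habitat is ocean).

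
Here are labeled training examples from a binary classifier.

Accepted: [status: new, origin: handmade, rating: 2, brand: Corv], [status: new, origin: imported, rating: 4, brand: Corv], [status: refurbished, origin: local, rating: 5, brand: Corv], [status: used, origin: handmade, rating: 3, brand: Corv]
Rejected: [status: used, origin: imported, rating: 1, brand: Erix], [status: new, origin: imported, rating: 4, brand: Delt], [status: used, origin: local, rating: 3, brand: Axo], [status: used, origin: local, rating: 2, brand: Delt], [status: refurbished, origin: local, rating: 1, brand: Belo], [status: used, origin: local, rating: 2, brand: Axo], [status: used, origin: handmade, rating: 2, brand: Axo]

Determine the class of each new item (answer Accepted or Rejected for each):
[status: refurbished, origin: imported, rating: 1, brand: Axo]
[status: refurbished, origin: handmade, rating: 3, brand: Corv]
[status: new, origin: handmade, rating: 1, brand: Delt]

Rejected, Accepted, Rejected

The classifier is using: brand is Corv.
[status: refurbished, origin: imported, rating: 1, brand: Axo]: Rejected (brand is Axo).
[status: refurbished, origin: handmade, rating: 3, brand: Corv]: Accepted (brand is Corv).
[status: new, origin: handmade, rating: 1, brand: Delt]: Rejected (brand is Delt).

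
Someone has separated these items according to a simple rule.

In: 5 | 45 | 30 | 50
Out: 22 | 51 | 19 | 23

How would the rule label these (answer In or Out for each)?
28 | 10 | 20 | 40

Out, In, In, In

One predicate separates the groups cleanly: multiple of 5.
28 → 28 = 5·5 + 3 → Out.
10 → 10 = 5·2 → In.
20 → 20 = 5·4 → In.
40 → 40 = 5·8 → In.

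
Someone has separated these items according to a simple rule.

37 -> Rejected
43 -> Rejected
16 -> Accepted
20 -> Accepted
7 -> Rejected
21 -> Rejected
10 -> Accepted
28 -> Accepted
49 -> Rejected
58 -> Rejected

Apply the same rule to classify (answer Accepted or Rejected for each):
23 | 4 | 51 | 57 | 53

The simplest hypothesis consistent with all the labels is: even AND at most 28.

Rejected, Accepted, Rejected, Rejected, Rejected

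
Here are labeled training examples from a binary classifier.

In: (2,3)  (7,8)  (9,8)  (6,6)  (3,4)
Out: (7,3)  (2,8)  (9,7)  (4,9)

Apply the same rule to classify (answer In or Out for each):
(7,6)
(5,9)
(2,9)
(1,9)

The classifier is using: |first − second| ≤ 1.

In, Out, Out, Out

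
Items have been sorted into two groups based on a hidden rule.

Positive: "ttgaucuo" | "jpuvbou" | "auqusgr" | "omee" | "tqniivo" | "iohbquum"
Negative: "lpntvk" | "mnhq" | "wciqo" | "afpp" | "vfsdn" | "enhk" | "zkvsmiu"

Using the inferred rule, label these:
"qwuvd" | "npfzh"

The rule appears to be: has ≥ 3 vowels.

Negative, Negative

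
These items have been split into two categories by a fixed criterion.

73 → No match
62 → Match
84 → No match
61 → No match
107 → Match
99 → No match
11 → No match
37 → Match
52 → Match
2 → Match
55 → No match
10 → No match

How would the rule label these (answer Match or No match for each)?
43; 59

No match, No match

One predicate separates the groups cleanly: ≡ 2 (mod 5).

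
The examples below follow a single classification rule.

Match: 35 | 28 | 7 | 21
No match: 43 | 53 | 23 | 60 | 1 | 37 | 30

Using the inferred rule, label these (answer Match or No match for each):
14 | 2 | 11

Match, No match, No match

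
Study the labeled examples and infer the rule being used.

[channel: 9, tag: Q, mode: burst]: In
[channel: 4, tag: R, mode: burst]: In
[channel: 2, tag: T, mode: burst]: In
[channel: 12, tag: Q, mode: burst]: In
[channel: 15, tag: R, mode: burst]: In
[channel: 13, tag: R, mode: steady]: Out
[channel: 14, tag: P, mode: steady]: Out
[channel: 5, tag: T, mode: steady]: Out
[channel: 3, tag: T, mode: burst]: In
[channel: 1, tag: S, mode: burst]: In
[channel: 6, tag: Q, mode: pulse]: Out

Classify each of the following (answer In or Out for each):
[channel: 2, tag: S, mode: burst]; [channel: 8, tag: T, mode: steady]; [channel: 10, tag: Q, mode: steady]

The classifier is using: mode is burst.
[channel: 2, tag: S, mode: burst]: mode is burst, fits → In. [channel: 8, tag: T, mode: steady]: mode is steady, fails the rule → Out. [channel: 10, tag: Q, mode: steady]: mode is steady, fails the rule → Out.

In, Out, Out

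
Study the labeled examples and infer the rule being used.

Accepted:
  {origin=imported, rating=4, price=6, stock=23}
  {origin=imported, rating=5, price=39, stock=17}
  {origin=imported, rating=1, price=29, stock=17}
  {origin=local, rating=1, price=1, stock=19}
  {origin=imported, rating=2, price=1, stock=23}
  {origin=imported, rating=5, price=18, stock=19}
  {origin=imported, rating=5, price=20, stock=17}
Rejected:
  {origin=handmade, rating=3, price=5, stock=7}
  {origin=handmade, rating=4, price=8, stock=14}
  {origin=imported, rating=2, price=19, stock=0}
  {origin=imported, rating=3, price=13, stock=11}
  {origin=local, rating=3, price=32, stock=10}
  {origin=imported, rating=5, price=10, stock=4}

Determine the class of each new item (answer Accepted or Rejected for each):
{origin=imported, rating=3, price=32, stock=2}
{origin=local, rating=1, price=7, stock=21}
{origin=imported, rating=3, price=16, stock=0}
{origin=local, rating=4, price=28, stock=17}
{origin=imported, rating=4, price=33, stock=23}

Rejected, Accepted, Rejected, Accepted, Accepted

One predicate separates the groups cleanly: stock ≥ 17.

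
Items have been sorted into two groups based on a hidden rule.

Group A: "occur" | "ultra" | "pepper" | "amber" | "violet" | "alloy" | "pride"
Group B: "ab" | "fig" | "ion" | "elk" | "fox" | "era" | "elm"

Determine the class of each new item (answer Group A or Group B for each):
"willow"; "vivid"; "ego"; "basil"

Group A, Group A, Group B, Group A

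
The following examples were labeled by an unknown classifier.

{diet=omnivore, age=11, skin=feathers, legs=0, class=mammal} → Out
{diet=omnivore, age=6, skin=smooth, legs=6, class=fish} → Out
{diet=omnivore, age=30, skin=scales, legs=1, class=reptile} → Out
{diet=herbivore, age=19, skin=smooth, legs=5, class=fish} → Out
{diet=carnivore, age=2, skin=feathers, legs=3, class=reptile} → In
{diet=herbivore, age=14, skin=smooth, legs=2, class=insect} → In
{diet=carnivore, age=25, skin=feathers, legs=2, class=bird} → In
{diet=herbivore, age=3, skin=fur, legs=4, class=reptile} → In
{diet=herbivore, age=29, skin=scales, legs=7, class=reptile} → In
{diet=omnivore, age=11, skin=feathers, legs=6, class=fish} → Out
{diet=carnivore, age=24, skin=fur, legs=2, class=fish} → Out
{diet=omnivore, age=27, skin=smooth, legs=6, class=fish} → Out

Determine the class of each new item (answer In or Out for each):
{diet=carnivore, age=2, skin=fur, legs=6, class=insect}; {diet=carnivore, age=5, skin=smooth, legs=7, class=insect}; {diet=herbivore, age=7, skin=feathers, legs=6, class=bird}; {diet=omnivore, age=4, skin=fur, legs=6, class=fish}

The common property of the 'In' items is: class is not fish AND legs ≥ 2. No 'Out' item has it.
{diet=carnivore, age=2, skin=fur, legs=6, class=insect}: class is insect, legs = 6, qualifies → In. {diet=carnivore, age=5, skin=smooth, legs=7, class=insect}: class is insect, legs = 7, qualifies → In. {diet=herbivore, age=7, skin=feathers, legs=6, class=bird}: class is bird, legs = 6, qualifies → In. {diet=omnivore, age=4, skin=fur, legs=6, class=fish}: class is fish, legs = 6, fails this test → Out.

In, In, In, Out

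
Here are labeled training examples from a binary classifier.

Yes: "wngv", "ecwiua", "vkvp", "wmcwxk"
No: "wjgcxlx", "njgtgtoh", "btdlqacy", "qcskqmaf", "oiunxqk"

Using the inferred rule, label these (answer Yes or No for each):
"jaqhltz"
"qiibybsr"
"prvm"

No, No, Yes

Rule: length ≤ 6. This holds for each 'Yes' example and fails for each 'No' one.
"jaqhltz": No (length 7). "qiibybsr": No (length 8). "prvm": Yes (length 4).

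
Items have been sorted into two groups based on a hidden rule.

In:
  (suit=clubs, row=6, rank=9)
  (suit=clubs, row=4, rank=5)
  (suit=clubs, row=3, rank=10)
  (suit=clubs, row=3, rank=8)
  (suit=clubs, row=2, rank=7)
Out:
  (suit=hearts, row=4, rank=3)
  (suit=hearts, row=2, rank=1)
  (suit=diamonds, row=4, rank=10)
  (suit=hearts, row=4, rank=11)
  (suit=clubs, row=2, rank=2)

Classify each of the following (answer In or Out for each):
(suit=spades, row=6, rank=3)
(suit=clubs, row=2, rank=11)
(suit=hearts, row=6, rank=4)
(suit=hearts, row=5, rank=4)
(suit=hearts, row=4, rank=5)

The rule appears to be: suit is clubs AND rank ≥ 3.
(suit=spades, row=6, rank=3): suit is spades, rank = 3 — fails the rule, so Out. (suit=clubs, row=2, rank=11): suit is clubs, rank = 11 — checks out, so In. (suit=hearts, row=6, rank=4): suit is hearts, rank = 4 — fails the rule, so Out. (suit=hearts, row=5, rank=4): suit is hearts, rank = 4 — fails the rule, so Out. (suit=hearts, row=4, rank=5): suit is hearts, rank = 5 — fails the rule, so Out.

Out, In, Out, Out, Out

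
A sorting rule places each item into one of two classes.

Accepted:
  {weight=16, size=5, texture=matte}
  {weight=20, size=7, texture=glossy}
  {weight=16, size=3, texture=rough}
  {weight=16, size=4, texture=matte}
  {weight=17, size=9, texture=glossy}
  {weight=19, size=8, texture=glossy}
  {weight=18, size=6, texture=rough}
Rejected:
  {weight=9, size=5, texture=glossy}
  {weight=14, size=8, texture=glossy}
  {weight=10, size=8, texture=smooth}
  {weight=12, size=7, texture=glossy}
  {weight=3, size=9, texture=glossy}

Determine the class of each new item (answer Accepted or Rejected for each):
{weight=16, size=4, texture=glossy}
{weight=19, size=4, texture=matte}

Accepted, Accepted

The common property of the 'Accepted' items is: weight ≥ 16. No 'Rejected' item has it.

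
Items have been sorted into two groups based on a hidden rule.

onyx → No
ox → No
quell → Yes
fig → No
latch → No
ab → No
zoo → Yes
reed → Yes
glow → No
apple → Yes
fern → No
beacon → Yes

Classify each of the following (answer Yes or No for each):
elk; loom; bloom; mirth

A rule that fits every label: has ≥ 2 vowels — true of each 'Yes' example, false of each 'No' one.
No: elk, since 1 vowel.
Yes: loom, since 2 vowels.
Yes: bloom, since 2 vowels.
No: mirth, since 1 vowel.

No, Yes, Yes, No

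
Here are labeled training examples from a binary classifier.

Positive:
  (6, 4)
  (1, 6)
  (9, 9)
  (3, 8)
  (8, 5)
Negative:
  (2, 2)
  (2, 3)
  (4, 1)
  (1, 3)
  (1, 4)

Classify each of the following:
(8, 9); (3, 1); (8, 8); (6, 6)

Positive, Negative, Positive, Positive

One predicate separates the groups cleanly: sum ≥ 7.
Positive: (8, 9), since 8+9 = 17.
Negative: (3, 1), since 3+1 = 4.
Positive: (8, 8), since 8+8 = 16.
Positive: (6, 6), since 6+6 = 12.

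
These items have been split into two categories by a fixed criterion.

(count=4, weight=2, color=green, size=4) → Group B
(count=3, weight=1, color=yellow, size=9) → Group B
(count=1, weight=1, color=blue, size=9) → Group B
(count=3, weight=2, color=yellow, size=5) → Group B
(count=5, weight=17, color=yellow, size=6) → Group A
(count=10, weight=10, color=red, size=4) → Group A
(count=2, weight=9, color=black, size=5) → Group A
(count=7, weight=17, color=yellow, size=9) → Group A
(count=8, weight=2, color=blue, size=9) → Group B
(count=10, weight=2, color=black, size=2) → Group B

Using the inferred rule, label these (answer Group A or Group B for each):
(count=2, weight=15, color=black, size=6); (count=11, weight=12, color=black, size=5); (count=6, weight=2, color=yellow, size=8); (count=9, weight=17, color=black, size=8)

Group A, Group A, Group B, Group A

The simplest hypothesis consistent with all the labels is: weight ≥ 9.
(count=2, weight=15, color=black, size=6): weight = 15 — satisfies this, so Group A.
(count=11, weight=12, color=black, size=5): weight = 12 — satisfies this, so Group A.
(count=6, weight=2, color=yellow, size=8): weight = 2 — lacks this property, so Group B.
(count=9, weight=17, color=black, size=8): weight = 17 — satisfies this, so Group A.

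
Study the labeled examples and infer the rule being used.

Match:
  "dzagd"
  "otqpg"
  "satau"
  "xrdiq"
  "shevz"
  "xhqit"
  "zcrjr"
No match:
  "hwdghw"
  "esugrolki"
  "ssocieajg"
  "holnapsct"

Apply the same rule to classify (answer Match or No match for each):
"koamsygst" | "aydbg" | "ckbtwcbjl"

The distinguishing property — length 5 — holds for all the 'Match' cases and none of the 'No match' cases.
"koamsygst": No match (length 9). "aydbg": Match (length 5). "ckbtwcbjl": No match (length 9).

No match, Match, No match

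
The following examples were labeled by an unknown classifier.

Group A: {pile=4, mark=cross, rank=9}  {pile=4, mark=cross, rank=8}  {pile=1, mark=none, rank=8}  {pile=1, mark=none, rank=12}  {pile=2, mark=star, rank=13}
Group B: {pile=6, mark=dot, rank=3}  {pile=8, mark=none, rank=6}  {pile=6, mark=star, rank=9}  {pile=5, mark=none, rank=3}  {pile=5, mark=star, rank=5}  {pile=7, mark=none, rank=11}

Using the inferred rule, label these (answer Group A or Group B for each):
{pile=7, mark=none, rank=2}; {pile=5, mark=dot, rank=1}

Group B, Group B

The distinguishing property — pile ≤ 4 — holds for all the 'Group A' cases and none of the 'Group B' cases.
{pile=7, mark=none, rank=2}: pile = 7 — lacks this property, so Group B.
{pile=5, mark=dot, rank=1}: pile = 5 — lacks this property, so Group B.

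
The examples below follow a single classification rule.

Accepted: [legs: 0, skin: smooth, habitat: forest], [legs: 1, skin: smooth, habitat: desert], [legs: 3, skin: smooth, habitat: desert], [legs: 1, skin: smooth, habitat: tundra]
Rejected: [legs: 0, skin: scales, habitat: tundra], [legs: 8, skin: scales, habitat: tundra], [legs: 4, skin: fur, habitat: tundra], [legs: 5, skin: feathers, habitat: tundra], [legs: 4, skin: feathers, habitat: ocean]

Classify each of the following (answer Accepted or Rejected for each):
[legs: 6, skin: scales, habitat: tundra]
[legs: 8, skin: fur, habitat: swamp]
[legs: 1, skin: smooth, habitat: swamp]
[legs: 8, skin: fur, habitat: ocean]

Rejected, Rejected, Accepted, Rejected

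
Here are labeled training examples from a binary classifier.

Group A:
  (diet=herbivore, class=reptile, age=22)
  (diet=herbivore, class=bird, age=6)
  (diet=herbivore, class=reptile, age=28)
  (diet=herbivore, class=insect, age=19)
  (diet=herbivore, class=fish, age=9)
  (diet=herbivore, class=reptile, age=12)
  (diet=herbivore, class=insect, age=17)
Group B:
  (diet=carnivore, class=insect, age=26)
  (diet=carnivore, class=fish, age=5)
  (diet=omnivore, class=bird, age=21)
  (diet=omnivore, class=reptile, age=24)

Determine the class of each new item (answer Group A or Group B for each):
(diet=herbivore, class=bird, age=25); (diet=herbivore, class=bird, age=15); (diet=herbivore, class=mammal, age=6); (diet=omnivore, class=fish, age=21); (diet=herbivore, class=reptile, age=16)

Group A, Group A, Group A, Group B, Group A

All 'Group A' examples share one property — diet is herbivore — and every 'Group B' example lacks it.
(diet=herbivore, class=bird, age=25) → diet is herbivore → Group A.
(diet=herbivore, class=bird, age=15) → diet is herbivore → Group A.
(diet=herbivore, class=mammal, age=6) → diet is herbivore → Group A.
(diet=omnivore, class=fish, age=21) → diet is omnivore → Group B.
(diet=herbivore, class=reptile, age=16) → diet is herbivore → Group A.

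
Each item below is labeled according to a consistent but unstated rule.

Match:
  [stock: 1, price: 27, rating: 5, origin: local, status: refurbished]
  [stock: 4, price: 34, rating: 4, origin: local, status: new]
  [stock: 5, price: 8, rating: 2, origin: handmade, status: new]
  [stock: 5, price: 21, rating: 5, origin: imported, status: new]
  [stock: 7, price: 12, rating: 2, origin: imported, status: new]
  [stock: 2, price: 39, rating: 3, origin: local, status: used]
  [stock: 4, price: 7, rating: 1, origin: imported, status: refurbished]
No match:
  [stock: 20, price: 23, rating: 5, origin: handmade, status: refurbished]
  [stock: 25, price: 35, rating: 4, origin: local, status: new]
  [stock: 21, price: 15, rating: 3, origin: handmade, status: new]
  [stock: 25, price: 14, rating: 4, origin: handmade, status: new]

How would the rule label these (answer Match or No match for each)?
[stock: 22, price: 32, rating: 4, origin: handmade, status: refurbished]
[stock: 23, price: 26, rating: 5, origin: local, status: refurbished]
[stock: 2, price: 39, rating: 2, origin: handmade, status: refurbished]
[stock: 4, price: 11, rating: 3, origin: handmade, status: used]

The simplest hypothesis consistent with all the labels is: stock ≤ 7.
[stock: 22, price: 32, rating: 4, origin: handmade, status: refurbished] — stock = 22, hence No match. [stock: 23, price: 26, rating: 5, origin: local, status: refurbished] — stock = 23, hence No match. [stock: 2, price: 39, rating: 2, origin: handmade, status: refurbished] — stock = 2, hence Match. [stock: 4, price: 11, rating: 3, origin: handmade, status: used] — stock = 4, hence Match.

No match, No match, Match, Match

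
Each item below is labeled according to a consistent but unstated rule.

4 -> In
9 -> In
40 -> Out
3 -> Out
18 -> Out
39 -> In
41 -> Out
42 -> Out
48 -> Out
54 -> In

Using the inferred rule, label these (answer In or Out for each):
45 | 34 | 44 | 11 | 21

Out, In, In, Out, Out

The classifier is using: ≡ 4 (mod 5).
45 → 45 mod 5 = 0 → Out. 34 → 34 mod 5 = 4 → In. 44 → 44 mod 5 = 4 → In. 11 → 11 mod 5 = 1 → Out. 21 → 21 mod 5 = 1 → Out.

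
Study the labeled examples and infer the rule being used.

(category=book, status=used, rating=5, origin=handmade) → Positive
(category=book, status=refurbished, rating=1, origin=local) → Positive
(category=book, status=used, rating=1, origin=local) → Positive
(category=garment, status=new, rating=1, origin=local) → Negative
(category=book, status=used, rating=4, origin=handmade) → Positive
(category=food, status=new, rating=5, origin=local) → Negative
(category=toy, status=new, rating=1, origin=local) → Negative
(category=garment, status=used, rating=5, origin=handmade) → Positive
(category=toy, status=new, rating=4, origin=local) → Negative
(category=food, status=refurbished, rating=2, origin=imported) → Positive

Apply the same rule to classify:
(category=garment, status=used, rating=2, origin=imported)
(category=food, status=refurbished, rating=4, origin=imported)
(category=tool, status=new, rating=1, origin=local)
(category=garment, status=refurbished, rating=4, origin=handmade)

The pattern is that an item is 'Positive' exactly when: status is not new.
(category=garment, status=used, rating=2, origin=imported) — status is used, hence Positive. (category=food, status=refurbished, rating=4, origin=imported) — status is refurbished, hence Positive. (category=tool, status=new, rating=1, origin=local) — status is new, hence Negative. (category=garment, status=refurbished, rating=4, origin=handmade) — status is refurbished, hence Positive.

Positive, Positive, Negative, Positive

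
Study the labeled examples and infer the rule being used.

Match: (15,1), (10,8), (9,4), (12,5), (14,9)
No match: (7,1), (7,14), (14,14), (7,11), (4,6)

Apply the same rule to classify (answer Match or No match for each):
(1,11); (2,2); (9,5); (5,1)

The pattern is that an item is 'Match' exactly when: first > second AND sum ≥ 10.
(1,11) — 1 < 11, 1+11 = 12, hence No match. (2,2) — 2 = 2, 2+2 = 4, hence No match. (9,5) — 9 > 5, 9+5 = 14, hence Match. (5,1) — 5 > 1, 5+1 = 6, hence No match.

No match, No match, Match, No match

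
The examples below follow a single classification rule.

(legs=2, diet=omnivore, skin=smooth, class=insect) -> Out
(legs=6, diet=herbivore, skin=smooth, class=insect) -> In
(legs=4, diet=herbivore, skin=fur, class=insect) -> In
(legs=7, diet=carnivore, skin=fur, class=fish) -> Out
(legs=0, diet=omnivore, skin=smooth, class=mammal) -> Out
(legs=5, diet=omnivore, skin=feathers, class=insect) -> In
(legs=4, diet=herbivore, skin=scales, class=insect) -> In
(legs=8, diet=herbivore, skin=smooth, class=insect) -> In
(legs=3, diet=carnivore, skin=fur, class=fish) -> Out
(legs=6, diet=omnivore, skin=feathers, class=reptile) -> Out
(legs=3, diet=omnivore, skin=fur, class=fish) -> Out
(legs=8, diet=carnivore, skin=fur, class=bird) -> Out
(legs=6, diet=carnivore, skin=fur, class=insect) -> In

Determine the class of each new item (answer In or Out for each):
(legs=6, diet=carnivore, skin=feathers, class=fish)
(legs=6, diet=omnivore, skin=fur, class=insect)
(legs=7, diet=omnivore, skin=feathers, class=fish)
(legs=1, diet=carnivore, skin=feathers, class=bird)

Out, In, Out, Out

The pattern is that an item is 'In' exactly when: class is insect AND legs ≥ 3.
(legs=6, diet=carnivore, skin=feathers, class=fish): class is fish, legs = 6 — doesn't match, so Out. (legs=6, diet=omnivore, skin=fur, class=insect): class is insect, legs = 6 — has this property, so In. (legs=7, diet=omnivore, skin=feathers, class=fish): class is fish, legs = 7 — doesn't match, so Out. (legs=1, diet=carnivore, skin=feathers, class=bird): class is bird, legs = 1 — doesn't match, so Out.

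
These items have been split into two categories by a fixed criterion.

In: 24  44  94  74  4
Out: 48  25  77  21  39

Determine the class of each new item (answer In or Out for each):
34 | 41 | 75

In, Out, Out

One predicate separates the groups cleanly: ends in digit 4.
34 — last digit 4, hence In. 41 — last digit 1, hence Out. 75 — last digit 5, hence Out.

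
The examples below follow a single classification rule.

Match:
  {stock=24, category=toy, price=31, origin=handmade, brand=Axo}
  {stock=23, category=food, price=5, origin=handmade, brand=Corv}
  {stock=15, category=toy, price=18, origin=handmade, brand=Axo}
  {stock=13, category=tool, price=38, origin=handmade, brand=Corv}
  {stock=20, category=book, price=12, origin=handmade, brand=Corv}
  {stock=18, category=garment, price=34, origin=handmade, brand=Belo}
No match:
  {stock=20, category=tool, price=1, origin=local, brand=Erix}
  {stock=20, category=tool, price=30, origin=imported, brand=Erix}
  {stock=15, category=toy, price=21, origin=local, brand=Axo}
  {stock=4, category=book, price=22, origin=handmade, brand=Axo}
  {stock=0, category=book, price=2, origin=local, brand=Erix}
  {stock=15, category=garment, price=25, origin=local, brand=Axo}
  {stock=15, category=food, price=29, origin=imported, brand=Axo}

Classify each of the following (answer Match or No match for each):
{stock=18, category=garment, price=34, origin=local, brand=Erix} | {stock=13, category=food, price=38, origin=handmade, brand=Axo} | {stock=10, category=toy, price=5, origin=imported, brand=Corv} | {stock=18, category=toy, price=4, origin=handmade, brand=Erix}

The classifier is using: origin is handmade AND stock ≥ 13.
No match: {stock=18, category=garment, price=34, origin=local, brand=Erix}, since origin is local, stock = 18. Match: {stock=13, category=food, price=38, origin=handmade, brand=Axo}, since origin is handmade, stock = 13. No match: {stock=10, category=toy, price=5, origin=imported, brand=Corv}, since origin is imported, stock = 10. Match: {stock=18, category=toy, price=4, origin=handmade, brand=Erix}, since origin is handmade, stock = 18.

No match, Match, No match, Match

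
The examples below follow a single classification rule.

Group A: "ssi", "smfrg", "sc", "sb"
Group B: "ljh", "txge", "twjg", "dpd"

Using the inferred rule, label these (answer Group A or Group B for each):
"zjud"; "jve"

The simplest hypothesis consistent with all the labels is: contains 's'.
"zjud": Group B (no 's').
"jve": Group B (no 's').

Group B, Group B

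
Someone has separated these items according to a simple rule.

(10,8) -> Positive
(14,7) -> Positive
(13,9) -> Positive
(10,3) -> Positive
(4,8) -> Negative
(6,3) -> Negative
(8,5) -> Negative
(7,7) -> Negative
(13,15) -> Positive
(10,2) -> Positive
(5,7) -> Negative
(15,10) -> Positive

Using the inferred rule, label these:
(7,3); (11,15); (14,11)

Negative, Positive, Positive

The distinguishing property — first ≥ 9 — holds for all the 'Positive' cases and none of the 'Negative' cases.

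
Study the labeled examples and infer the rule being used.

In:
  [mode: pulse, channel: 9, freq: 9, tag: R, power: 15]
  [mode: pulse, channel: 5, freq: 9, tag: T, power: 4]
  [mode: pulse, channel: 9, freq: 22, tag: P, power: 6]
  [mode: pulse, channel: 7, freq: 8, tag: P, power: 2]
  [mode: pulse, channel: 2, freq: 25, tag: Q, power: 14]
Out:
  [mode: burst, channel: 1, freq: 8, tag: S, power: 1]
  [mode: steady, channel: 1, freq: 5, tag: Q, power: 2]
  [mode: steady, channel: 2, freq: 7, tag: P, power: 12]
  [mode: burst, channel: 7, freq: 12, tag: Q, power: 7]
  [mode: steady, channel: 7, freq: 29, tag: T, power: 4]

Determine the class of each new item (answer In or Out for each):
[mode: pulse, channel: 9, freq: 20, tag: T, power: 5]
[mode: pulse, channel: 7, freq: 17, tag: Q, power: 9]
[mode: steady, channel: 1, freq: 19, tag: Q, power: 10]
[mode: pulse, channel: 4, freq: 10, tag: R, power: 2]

In, In, Out, In

The rule appears to be: mode is pulse.
In: [mode: pulse, channel: 9, freq: 20, tag: T, power: 5], since mode is pulse.
In: [mode: pulse, channel: 7, freq: 17, tag: Q, power: 9], since mode is pulse.
Out: [mode: steady, channel: 1, freq: 19, tag: Q, power: 10], since mode is steady.
In: [mode: pulse, channel: 4, freq: 10, tag: R, power: 2], since mode is pulse.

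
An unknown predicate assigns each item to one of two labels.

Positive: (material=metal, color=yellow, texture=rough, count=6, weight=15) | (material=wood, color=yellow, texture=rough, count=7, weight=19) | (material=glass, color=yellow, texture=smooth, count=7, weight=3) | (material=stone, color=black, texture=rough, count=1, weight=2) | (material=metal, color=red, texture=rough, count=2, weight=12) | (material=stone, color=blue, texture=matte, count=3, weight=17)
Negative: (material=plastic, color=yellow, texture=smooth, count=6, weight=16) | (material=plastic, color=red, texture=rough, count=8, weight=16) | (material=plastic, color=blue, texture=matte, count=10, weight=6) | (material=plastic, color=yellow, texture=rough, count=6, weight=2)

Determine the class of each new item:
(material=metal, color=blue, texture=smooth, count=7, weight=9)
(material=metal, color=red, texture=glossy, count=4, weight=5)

Positive, Positive

Every 'Positive' example satisfies: material is not plastic. None of the 'Negative' examples do.
(material=metal, color=blue, texture=smooth, count=7, weight=9): material is metal — passes, so Positive.
(material=metal, color=red, texture=glossy, count=4, weight=5): material is metal — passes, so Positive.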